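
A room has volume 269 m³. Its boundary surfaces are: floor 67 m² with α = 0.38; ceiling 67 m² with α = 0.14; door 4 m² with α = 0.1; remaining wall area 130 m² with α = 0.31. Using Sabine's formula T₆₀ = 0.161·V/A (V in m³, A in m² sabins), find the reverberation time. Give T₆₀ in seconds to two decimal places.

0.57 s

A = Σ Sᵢαᵢ = 67·0.38 + 67·0.14 + 4·0.1 + 130·0.31 = 75.54 m².
T₆₀ = 0.161·V/A = 0.161·269/75.54 = 0.573 s.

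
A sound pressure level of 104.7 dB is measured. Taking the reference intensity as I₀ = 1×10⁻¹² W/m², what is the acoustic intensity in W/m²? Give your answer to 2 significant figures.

I = I₀·10^(L/10) = 10⁻¹² × 10^(104.7/10) = 10^(-1.530).

0.030 W/m²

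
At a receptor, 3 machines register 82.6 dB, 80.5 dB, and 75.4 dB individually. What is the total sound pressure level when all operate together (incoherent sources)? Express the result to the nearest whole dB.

85 dB

For uncorrelated sources the intensities add, so convert each level to linear form, sum, and take 10·log₁₀ of the total.
Σ 10^(L/10) = 10^(82.6/10) + 10^(80.5/10) + 10^(75.4/10) = 3.288e+08.
L_total = 10·log₁₀(3.288e+08) = 85.17 dB.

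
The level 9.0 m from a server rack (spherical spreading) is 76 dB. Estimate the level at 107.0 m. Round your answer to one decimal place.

54.5 dB

Spherical spreading from a point source gives a 20·log₁₀(r₂/r₁) drop.
L₂ = 76 − 20·log₁₀(107.0/9.0) = 76 − 21.503 = 54.50 dB.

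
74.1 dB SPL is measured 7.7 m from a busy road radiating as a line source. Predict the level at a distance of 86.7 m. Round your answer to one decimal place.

Line-source attenuation: ΔL = 10·log₁₀(r₂/r₁) = 10·log₁₀(86.7/7.7) = 10.515 dB.
L₂ = 74.1 − 10·log₁₀(86.7/7.7) = 74.1 − 10.515 = 63.58 dB SPL.

63.6 dB SPL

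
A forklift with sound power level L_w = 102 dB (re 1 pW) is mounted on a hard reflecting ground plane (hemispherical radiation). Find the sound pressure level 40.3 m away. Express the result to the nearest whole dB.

L_p = L_w − 10·log₁₀(2π·r²) with r = 40.3 m.
2π·r² = 1.02e+04 m², 10·log₁₀ of that is 40.088 dB.
L_p = 102 − 40.088 = 61.91 dB.

62 dB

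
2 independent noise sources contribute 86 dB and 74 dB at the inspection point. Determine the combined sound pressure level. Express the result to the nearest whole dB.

86 dB

Incoherent sources combine by intensity addition: L_total = 10·log₁₀(Σ 10^(L_i/10)).
Σ 10^(L/10) = 10^(86/10) + 10^(74/10) = 4.232e+08.
L_total = 10·log₁₀(4.232e+08) = 86.27 dB.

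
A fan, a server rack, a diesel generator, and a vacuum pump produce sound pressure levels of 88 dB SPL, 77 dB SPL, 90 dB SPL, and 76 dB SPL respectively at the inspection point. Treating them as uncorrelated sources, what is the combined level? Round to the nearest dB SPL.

For uncorrelated sources the intensities add, so convert each level to linear form, sum, and take 10·log₁₀ of the total.
Σ 10^(L/10) = 10^(88/10) + 10^(77/10) + 10^(90/10) + 10^(76/10) = 1.721e+09.
L_total = 10·log₁₀(1.721e+09) = 92.36 dB SPL.

92 dB SPL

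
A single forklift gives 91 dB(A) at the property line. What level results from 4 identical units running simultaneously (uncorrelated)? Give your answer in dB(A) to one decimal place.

97.0 dB(A)

L_total = L₁ + 10·log₁₀ N for N identical incoherent sources.
L_total = 91 + 10·log₁₀(4) = 91 + 6.021 = 97.02 dB(A).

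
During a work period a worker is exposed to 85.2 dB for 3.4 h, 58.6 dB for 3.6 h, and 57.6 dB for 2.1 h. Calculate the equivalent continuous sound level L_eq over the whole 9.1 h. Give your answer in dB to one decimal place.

80.9 dB

L_eq = 10·log₁₀[(1/T)·Σ tᵢ·10^(Lᵢ/10)] with T = 9.1 h.
Σ tᵢ·10^(Lᵢ/10) = 3.4·10^(85.2/10) + 3.6·10^(58.6/10) + 2.1·10^(57.6/10) = 1.130e+09.
L_eq = 10·log₁₀(1.130e+09/9.1) = 80.94 dB.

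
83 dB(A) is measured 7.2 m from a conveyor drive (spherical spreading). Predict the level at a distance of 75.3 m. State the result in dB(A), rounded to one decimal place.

For a point source, L₂ = L₁ − 20·log₁₀(r₂/r₁).
L₂ = 83 − 20·log₁₀(75.3/7.2) = 83 − 20.389 = 62.61 dB(A).

62.6 dB(A)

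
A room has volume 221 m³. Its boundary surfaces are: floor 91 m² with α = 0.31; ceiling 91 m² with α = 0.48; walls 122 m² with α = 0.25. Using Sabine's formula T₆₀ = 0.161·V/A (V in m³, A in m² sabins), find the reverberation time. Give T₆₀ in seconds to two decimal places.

0.35 s

A = Σ Sᵢαᵢ = 91·0.31 + 91·0.48 + 122·0.25 = 102.39 m².
T₆₀ = 0.161 × 221 / 102.39 = 0.348 s.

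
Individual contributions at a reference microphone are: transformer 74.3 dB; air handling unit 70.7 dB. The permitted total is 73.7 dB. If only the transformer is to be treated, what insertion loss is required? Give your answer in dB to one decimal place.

Everything except the transformer sums to 10^(70.7/10) = 1.175e+07 in linear terms, 70.70 dB.
The limit corresponds to 10^(73.7/10) = 2.344e+07; subtracting the fixed part leaves 1.169e+07 for the transformer, i.e. 70.68 dB.
Required insertion loss = 74.3 − 70.68 = 3.62 dB.

3.6 dB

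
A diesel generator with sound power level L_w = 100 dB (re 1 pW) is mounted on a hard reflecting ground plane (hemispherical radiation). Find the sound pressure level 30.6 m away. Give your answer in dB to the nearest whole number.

62 dB

Free-field hemispherical radiation: L_p = L_w − 10·log₁₀(2π·r²), r = 30.6 m.
2π·r² = 5883 m², 10·log₁₀ of that is 37.696 dB.
L_p = 100 − 37.696 = 62.30 dB.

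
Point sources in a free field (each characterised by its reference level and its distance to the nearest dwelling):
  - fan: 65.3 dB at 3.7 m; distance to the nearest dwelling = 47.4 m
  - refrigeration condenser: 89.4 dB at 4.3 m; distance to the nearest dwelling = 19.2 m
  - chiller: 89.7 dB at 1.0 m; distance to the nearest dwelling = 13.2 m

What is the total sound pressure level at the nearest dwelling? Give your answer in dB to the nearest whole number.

77 dB

Apply inverse-square spreading to bring every level to the receiver, then sum 10^(L/10).
fan: 65.3 − 20·log₁₀(47.4/3.7) = 65.3 − 22.15 = 43.15 dB.
refrigeration condenser: 89.4 − 20·log₁₀(19.2/4.3) = 89.4 − 13.00 = 76.40 dB.
chiller: 89.7 − 20·log₁₀(13.2/1.0) = 89.7 − 22.41 = 67.29 dB.
Σ 10^(L/10) = 4.906e+07 → L_total = 10·log₁₀(4.906e+07) = 76.91 dB.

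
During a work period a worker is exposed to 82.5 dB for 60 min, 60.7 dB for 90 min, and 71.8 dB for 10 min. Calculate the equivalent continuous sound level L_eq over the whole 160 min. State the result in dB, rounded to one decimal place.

L_eq = 10·log₁₀[(1/T)·Σ tᵢ·10^(Lᵢ/10)] with T = 160 min.
Σ tᵢ·10^(Lᵢ/10) = 60·10^(82.5/10) + 90·10^(60.7/10) + 10·10^(71.8/10) = 1.093e+10.
L_eq = 10·log₁₀(1.093e+10/160) = 78.34 dB.

78.3 dB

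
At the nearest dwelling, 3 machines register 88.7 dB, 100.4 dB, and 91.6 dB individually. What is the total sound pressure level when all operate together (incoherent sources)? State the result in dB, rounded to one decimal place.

101.2 dB

For uncorrelated sources the intensities add, so convert each level to linear form, sum, and take 10·log₁₀ of the total.
Σ 10^(L/10) = 10^(88.7/10) + 10^(100.4/10) + 10^(91.6/10) = 1.315e+10.
L_total = 10·log₁₀(1.315e+10) = 101.19 dB.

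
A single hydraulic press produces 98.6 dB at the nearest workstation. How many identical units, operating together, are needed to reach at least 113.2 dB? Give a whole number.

29

Need L₁ + 10·log₁₀ N ≥ 113.2, i.e. log₁₀ N ≥ 1.46.
N ≥ 10^(14.6/10) = 28.840, so N = 29.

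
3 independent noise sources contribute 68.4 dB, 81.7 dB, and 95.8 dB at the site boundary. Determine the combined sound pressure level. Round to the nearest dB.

96 dB

For uncorrelated sources the intensities add, so convert each level to linear form, sum, and take 10·log₁₀ of the total.
Σ 10^(L/10) = 10^(68.4/10) + 10^(81.7/10) + 10^(95.8/10) = 3.957e+09.
L_total = 10·log₁₀(3.957e+09) = 95.97 dB.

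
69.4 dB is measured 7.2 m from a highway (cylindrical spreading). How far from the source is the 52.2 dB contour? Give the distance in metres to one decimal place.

377.9 m

The 17.2 dB drop corresponds to a distance ratio of 10^(17.2/10) for a line source.
r₂ = 7.2·10^((69.4−52.2)/10) = 7.2·10^(17.2/10) = 377.86 m.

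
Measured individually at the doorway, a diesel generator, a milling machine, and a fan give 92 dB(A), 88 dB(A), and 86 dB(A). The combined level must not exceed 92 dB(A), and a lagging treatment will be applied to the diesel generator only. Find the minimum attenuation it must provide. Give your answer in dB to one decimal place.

Everything except the diesel generator sums to 10^(88/10) + 10^(86/10) = 1.029e+09 in linear terms, 90.12 dB(A).
The limit corresponds to 10^(92/10) = 1.585e+09; subtracting the fixed part leaves 5.558e+08 for the diesel generator, i.e. 87.45 dB(A).
So the diesel generator must be reduced from 92 to 87.45 dB(A): IL = 4.55 dB.

4.6 dB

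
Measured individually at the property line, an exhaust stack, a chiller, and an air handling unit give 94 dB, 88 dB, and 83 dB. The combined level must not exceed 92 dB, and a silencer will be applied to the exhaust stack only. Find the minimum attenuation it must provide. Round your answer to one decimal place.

5.2 dB

The untreated sources together contribute 10^(88/10) + 10^(83/10) = 8.305e+08, i.e. 89.19 dB.
To meet 92 dB overall, the treated exhaust stack may contribute at most 10^(92/10) − 8.305e+08 = 7.544e+08, i.e. 88.78 dB.
So the exhaust stack must be reduced from 94 to 88.78 dB: IL = 5.22 dB.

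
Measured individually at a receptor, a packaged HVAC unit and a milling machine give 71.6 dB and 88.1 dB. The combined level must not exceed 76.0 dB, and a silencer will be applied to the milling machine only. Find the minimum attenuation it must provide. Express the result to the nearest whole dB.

14 dB

Everything except the milling machine sums to 10^(71.6/10) = 1.445e+07 in linear terms, 71.60 dB.
To meet 76.0 dB overall, the treated milling machine may contribute at most 10^(76.0/10) − 1.445e+07 = 2.536e+07, i.e. 74.04 dB.
So the milling machine must be reduced from 88.1 to 74.04 dB: IL = 14.06 dB.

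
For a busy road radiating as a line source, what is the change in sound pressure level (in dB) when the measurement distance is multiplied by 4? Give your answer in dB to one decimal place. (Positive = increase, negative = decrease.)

With cylindrical spreading the level changes by −10·log₁₀(r₂/r₁).
ΔL = −10·log₁₀(4) = -6.02 dB.

-6.0 dB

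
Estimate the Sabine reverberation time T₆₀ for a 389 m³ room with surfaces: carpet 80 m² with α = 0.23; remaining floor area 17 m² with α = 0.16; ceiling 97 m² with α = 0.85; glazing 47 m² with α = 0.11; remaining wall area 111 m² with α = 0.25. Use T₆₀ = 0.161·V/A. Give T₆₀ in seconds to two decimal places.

Total absorption A = 80·0.23 + 17·0.16 + 97·0.85 + 47·0.11 + 111·0.25 = 136.49 m² sabins.
T₆₀ = 0.161 × 389 / 136.49 = 0.459 s.

0.46 s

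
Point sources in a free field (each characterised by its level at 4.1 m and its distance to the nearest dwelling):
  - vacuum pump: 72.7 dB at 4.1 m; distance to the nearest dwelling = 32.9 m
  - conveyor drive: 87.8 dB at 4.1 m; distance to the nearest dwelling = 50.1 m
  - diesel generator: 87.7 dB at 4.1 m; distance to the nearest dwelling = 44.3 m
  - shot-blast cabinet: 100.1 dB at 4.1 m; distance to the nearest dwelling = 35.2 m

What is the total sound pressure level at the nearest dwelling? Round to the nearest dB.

82 dB

First find each source's level at the receiver (point-source: −20·log₁₀(r/r_ref)), then combine on an intensity basis.
vacuum pump: 72.7 − 20·log₁₀(32.9/4.1) = 72.7 − 18.09 = 54.61 dB.
conveyor drive: 87.8 − 20·log₁₀(50.1/4.1) = 87.8 − 21.74 = 66.06 dB.
diesel generator: 87.7 − 20·log₁₀(44.3/4.1) = 87.7 − 20.67 = 67.03 dB.
shot-blast cabinet: 100.1 − 20·log₁₀(35.2/4.1) = 100.1 − 18.68 = 81.42 dB.
Σ 10^(L/10) = 1.482e+08 → L_total = 10·log₁₀(1.482e+08) = 81.71 dB.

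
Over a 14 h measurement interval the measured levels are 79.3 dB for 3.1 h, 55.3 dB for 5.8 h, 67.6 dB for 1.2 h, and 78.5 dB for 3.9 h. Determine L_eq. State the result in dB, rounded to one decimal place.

75.9 dB

L_eq = 10·log₁₀[(1/T)·Σ tᵢ·10^(Lᵢ/10)] with T = 14 h.
Σ tᵢ·10^(Lᵢ/10) = 3.1·10^(79.3/10) + 5.8·10^(55.3/10) + 1.2·10^(67.6/10) + 3.9·10^(78.5/10) = 5.488e+08.
L_eq = 10·log₁₀(5.488e+08/14) = 75.93 dB.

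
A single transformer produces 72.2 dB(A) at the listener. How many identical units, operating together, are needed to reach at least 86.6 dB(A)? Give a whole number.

Need L₁ + 10·log₁₀ N ≥ 86.6, i.e. log₁₀ N ≥ 1.44.
N ≥ 10^(14.4/10) = 27.542, so N = 28.

28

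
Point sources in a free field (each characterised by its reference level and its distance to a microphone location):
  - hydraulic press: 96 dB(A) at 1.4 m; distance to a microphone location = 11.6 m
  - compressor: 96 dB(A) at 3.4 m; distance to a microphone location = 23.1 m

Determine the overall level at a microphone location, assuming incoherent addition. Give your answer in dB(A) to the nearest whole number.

82 dB(A)

Apply inverse-square spreading to bring every level to the receiver, then sum 10^(L/10).
hydraulic press: 96 − 20·log₁₀(11.6/1.4) = 96 − 18.37 = 77.63 dB(A).
compressor: 96 − 20·log₁₀(23.1/3.4) = 96 − 16.64 = 79.36 dB(A).
Σ 10^(L/10) = 1.442e+08 → L_total = 10·log₁₀(1.442e+08) = 81.59 dB(A).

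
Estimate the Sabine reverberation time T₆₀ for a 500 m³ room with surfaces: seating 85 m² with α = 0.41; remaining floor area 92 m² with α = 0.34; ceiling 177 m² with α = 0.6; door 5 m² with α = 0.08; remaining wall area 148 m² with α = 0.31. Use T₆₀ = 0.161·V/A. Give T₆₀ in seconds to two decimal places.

0.37 s

Total absorption A = 85·0.41 + 92·0.34 + 177·0.6 + 5·0.08 + 148·0.31 = 218.61 m² sabins.
T₆₀ = 0.161 × 500 / 218.61 = 0.368 s.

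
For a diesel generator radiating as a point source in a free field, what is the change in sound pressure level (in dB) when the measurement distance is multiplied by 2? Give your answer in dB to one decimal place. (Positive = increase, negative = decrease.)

-6.0 dB

Point-source spreading: ΔL = −20·log₁₀(r₂/r₁).
ΔL = −20·log₁₀(2) = -6.02 dB.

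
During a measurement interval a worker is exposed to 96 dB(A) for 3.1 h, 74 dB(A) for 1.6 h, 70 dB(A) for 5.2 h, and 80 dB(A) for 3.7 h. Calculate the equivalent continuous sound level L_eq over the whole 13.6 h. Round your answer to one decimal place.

L_eq = 10·log₁₀[(1/T)·Σ tᵢ·10^(Lᵢ/10)] with T = 13.6 h.
Σ tᵢ·10^(Lᵢ/10) = 3.1·10^(96/10) + 1.6·10^(74/10) + 5.2·10^(70/10) + 3.7·10^(80/10) = 1.280e+10.
L_eq = 10·log₁₀(1.280e+10/13.6) = 89.74 dB(A).

89.7 dB(A)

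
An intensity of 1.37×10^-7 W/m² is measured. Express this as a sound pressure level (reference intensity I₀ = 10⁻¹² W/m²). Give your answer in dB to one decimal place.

51.4 dB

Dividing by I₀ shifts the exponent by 12: I/I₀ = 1.37×10^5.
L = 10·(0.1367 + 5) = 51.37 dB.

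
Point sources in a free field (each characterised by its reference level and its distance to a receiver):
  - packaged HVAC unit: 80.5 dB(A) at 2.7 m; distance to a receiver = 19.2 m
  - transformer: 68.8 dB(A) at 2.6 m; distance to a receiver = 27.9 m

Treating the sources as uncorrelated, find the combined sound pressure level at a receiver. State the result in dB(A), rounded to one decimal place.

63.6 dB(A)

First find each source's level at the receiver (point-source: −20·log₁₀(r/r_ref)), then combine on an intensity basis.
packaged HVAC unit: 80.5 − 20·log₁₀(19.2/2.7) = 80.5 − 17.04 = 63.46 dB(A).
transformer: 68.8 − 20·log₁₀(27.9/2.6) = 68.8 − 20.61 = 48.19 dB(A).
Σ 10^(L/10) = 2.285e+06 → L_total = 10·log₁₀(2.285e+06) = 63.59 dB(A).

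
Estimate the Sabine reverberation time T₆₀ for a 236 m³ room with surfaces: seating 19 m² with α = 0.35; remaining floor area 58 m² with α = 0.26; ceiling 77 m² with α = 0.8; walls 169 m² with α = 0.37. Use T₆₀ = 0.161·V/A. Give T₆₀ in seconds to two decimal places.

A = Σ Sᵢαᵢ = 19·0.35 + 58·0.26 + 77·0.8 + 169·0.37 = 145.86 m².
T₆₀ = 0.161 × 236 / 145.86 = 0.260 s.

0.26 s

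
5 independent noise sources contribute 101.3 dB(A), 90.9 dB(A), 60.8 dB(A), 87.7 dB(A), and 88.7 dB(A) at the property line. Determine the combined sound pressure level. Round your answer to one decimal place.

102.1 dB(A)

For uncorrelated sources the intensities add, so convert each level to linear form, sum, and take 10·log₁₀ of the total.
Σ 10^(L/10) = 10^(101.3/10) + 10^(90.9/10) + 10^(60.8/10) + 10^(87.7/10) + 10^(88.7/10) = 1.605e+10.
L_total = 10·log₁₀(1.605e+10) = 102.06 dB(A).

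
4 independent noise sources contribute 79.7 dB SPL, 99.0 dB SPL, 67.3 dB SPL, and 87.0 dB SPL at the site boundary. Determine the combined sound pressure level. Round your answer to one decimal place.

99.3 dB SPL

Incoherent sources combine by intensity addition: L_total = 10·log₁₀(Σ 10^(L_i/10)).
Σ 10^(L/10) = 10^(79.7/10) + 10^(99.0/10) + 10^(67.3/10) + 10^(87.0/10) = 8.543e+09.
L_total = 10·log₁₀(8.543e+09) = 99.32 dB SPL.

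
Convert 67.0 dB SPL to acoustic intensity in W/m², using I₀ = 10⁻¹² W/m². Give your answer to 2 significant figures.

5.0e-06 W/m²

I = I₀·10^(L/10) = 10⁻¹² × 10^(67.0/10) = 10^(-5.300).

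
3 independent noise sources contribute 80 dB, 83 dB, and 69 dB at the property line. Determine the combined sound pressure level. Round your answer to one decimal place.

84.9 dB

For uncorrelated sources the intensities add, so convert each level to linear form, sum, and take 10·log₁₀ of the total.
Σ 10^(L/10) = 10^(80/10) + 10^(83/10) + 10^(69/10) = 3.075e+08.
L_total = 10·log₁₀(3.075e+08) = 84.88 dB.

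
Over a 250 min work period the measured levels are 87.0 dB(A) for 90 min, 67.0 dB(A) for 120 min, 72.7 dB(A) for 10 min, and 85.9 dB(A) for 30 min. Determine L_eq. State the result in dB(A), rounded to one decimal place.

83.6 dB(A)

The energy average is taken in the linear domain: L_eq = 10·log₁₀[(Σ tᵢ·10^(Lᵢ/10))/T], T = 250 min.
Σ tᵢ·10^(Lᵢ/10) = 90·10^(87.0/10) + 120·10^(67.0/10) + 10·10^(72.7/10) + 30·10^(85.9/10) = 5.757e+10.
L_eq = 10·log₁₀(5.757e+10/250) = 83.62 dB(A).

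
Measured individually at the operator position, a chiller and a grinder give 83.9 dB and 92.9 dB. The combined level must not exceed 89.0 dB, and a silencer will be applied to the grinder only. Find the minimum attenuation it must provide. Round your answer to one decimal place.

Fixed contribution from the other source: Σ 10^(L/10) = 10^(83.9/10) = 2.455e+08 (83.90 dB).
To meet 89.0 dB overall, the treated grinder may contribute at most 10^(89.0/10) − 2.455e+08 = 5.489e+08, i.e. 87.39 dB.
So the grinder must be reduced from 92.9 to 87.39 dB: IL = 5.51 dB.

5.5 dB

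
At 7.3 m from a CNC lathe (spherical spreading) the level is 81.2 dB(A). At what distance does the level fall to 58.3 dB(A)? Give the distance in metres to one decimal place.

101.9 m

The 22.9 dB drop corresponds to a distance ratio of 10^(22.9/20) for a point source.
r₂ = 7.3·10^((81.2−58.3)/20) = 7.3·10^(22.9/20) = 101.93 m.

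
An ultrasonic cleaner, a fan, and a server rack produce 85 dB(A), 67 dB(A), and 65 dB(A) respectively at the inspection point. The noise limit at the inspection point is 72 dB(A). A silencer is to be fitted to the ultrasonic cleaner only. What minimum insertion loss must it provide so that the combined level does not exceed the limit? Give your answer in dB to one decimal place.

16.1 dB

Everything except the ultrasonic cleaner sums to 10^(67/10) + 10^(65/10) = 8.174e+06 in linear terms, 69.12 dB(A).
To meet 72 dB(A) overall, the treated ultrasonic cleaner may contribute at most 10^(72/10) − 8.174e+06 = 7.675e+06, i.e. 68.85 dB(A).
So the ultrasonic cleaner must be reduced from 85 to 68.85 dB(A): IL = 16.15 dB.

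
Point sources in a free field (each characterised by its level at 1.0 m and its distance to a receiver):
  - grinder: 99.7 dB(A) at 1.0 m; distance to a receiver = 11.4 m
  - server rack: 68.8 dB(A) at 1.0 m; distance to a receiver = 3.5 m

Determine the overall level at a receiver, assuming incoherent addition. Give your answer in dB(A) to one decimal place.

78.6 dB(A)

Propagate each source to the receiver with L = L_ref − 20·log₁₀(r/r_ref), then add intensities.
grinder: 99.7 − 20·log₁₀(11.4/1.0) = 99.7 − 21.14 = 78.56 dB(A).
server rack: 68.8 − 20·log₁₀(3.5/1.0) = 68.8 − 10.88 = 57.92 dB(A).
Σ 10^(L/10) = 7.243e+07 → L_total = 10·log₁₀(7.243e+07) = 78.60 dB(A).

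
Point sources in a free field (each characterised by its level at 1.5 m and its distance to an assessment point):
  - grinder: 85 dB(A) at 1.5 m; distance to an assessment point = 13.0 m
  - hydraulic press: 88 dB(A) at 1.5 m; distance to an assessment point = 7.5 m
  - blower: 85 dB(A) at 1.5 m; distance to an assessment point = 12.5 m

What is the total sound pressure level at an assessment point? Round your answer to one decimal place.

75.3 dB(A)

First find each source's level at the receiver (point-source: −20·log₁₀(r/r_ref)), then combine on an intensity basis.
grinder: 85 − 20·log₁₀(13.0/1.5) = 85 − 18.76 = 66.24 dB(A).
hydraulic press: 88 − 20·log₁₀(7.5/1.5) = 88 − 13.98 = 74.02 dB(A).
blower: 85 − 20·log₁₀(12.5/1.5) = 85 − 18.42 = 66.58 dB(A).
Σ 10^(L/10) = 3.400e+07 → L_total = 10·log₁₀(3.400e+07) = 75.32 dB(A).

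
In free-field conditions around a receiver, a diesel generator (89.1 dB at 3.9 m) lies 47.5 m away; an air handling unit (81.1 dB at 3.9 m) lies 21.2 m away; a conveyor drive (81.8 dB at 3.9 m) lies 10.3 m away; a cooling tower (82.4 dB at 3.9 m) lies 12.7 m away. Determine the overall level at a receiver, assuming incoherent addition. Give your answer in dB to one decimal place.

76.8 dB

Propagate each source to the receiver with L = L_ref − 20·log₁₀(r/r_ref), then add intensities.
diesel generator: 89.1 − 20·log₁₀(47.5/3.9) = 89.1 − 21.71 = 67.39 dB.
air handling unit: 81.1 − 20·log₁₀(21.2/3.9) = 81.1 − 14.71 = 66.39 dB.
conveyor drive: 81.8 − 20·log₁₀(10.3/3.9) = 81.8 − 8.44 = 73.36 dB.
cooling tower: 82.4 − 20·log₁₀(12.7/3.9) = 82.4 − 10.25 = 72.15 dB.
Σ 10^(L/10) = 4.793e+07 → L_total = 10·log₁₀(4.793e+07) = 76.81 dB.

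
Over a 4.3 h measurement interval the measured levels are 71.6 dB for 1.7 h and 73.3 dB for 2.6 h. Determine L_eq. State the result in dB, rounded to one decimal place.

72.7 dB

Weight each interval's intensity by its duration and average over T = 4.3 h:
Σ tᵢ·10^(Lᵢ/10) = 1.7·10^(71.6/10) + 2.6·10^(73.3/10) = 8.016e+07.
L_eq = 10·log₁₀(8.016e+07/4.3) = 72.70 dB.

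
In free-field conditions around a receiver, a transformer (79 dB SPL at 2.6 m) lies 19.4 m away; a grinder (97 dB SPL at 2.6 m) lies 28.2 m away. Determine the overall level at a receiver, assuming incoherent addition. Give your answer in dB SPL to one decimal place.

Propagate each source to the receiver with L = L_ref − 20·log₁₀(r/r_ref), then add intensities.
transformer: 79 − 20·log₁₀(19.4/2.6) = 79 − 17.46 = 61.54 dB SPL.
grinder: 97 − 20·log₁₀(28.2/2.6) = 97 − 20.71 = 76.29 dB SPL.
Σ 10^(L/10) = 4.403e+07 → L_total = 10·log₁₀(4.403e+07) = 76.44 dB SPL.

76.4 dB SPL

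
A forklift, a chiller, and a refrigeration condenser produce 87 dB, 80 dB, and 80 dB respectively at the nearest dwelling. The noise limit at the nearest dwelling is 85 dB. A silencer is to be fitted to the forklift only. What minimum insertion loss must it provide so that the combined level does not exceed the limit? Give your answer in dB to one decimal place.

Fixed contribution from the other sources: Σ 10^(L/10) = 10^(80/10) + 10^(80/10) = 2.000e+08 (83.01 dB).
To meet 85 dB overall, the treated forklift may contribute at most 10^(85/10) − 2.000e+08 = 1.162e+08, i.e. 80.65 dB.
Required insertion loss = 87 − 80.65 = 6.35 dB.

6.3 dB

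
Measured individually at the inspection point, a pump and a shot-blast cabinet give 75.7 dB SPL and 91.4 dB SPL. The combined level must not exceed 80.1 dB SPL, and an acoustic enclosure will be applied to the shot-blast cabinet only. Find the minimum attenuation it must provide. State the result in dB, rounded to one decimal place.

13.3 dB

The untreated sources together contribute 10^(75.7/10) = 3.715e+07, i.e. 75.70 dB SPL.
The limit corresponds to 10^(80.1/10) = 1.023e+08; subtracting the fixed part leaves 6.518e+07 for the shot-blast cabinet, i.e. 78.14 dB SPL.
So the shot-blast cabinet must be reduced from 91.4 to 78.14 dB SPL: IL = 13.26 dB.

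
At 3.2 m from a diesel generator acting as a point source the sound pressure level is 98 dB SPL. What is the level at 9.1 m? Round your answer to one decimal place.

Point-source attenuation: ΔL = 20·log₁₀(r₂/r₁) = 20·log₁₀(9.1/3.2) = 9.078 dB.
L₂ = 98 − 20·log₁₀(9.1/3.2) = 98 − 9.078 = 88.92 dB SPL.

88.9 dB SPL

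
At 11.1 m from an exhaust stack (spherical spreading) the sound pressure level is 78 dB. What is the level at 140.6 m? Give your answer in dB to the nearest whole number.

56 dB

Spherical spreading from a point source gives a 20·log₁₀(r₂/r₁) drop.
L₂ = 78 − 20·log₁₀(140.6/11.1) = 78 − 22.053 = 55.95 dB.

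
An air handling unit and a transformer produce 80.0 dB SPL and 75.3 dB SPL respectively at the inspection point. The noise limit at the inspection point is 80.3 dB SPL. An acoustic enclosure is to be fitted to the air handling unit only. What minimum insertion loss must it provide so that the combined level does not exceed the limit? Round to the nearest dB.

Everything except the air handling unit sums to 10^(75.3/10) = 3.388e+07 in linear terms, 75.30 dB SPL.
To meet 80.3 dB SPL overall, the treated air handling unit may contribute at most 10^(80.3/10) − 3.388e+07 = 7.327e+07, i.e. 78.65 dB SPL.
Required insertion loss = 80.0 − 78.65 = 1.35 dB.

1 dB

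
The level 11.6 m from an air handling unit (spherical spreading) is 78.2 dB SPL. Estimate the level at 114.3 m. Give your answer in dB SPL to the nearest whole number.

Point-source attenuation: ΔL = 20·log₁₀(r₂/r₁) = 20·log₁₀(114.3/11.6) = 19.872 dB.
L₂ = 78.2 − 20·log₁₀(114.3/11.6) = 78.2 − 19.872 = 58.33 dB SPL.

58 dB SPL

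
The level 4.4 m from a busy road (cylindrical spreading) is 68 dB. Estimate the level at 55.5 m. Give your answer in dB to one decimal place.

Cylindrical spreading from a line source gives a 10·log₁₀(r₂/r₁) drop.
L₂ = 68 − 10·log₁₀(55.5/4.4) = 68 − 11.008 = 56.99 dB.

57.0 dB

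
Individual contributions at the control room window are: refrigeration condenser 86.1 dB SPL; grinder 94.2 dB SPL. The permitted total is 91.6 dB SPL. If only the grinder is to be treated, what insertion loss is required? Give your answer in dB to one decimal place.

4.0 dB

The untreated sources together contribute 10^(86.1/10) = 4.074e+08, i.e. 86.10 dB SPL.
To meet 91.6 dB SPL overall, the treated grinder may contribute at most 10^(91.6/10) − 4.074e+08 = 1.038e+09, i.e. 90.16 dB SPL.
So the grinder must be reduced from 94.2 to 90.16 dB SPL: IL = 4.04 dB.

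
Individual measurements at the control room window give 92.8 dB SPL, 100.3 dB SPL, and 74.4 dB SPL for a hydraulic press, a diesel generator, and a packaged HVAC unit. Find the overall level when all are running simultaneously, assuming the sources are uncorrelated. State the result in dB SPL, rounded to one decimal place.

Incoherent sources combine by intensity addition: L_total = 10·log₁₀(Σ 10^(L_i/10)).
Σ 10^(L/10) = 10^(92.8/10) + 10^(100.3/10) + 10^(74.4/10) = 1.265e+10.
L_total = 10·log₁₀(1.265e+10) = 101.02 dB SPL.

101.0 dB SPL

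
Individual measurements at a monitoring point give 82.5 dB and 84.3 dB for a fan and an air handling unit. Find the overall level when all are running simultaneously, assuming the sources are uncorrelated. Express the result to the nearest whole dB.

For uncorrelated sources the intensities add, so convert each level to linear form, sum, and take 10·log₁₀ of the total.
Σ 10^(L/10) = 10^(82.5/10) + 10^(84.3/10) = 4.470e+08.
L_total = 10·log₁₀(4.470e+08) = 86.50 dB.

87 dB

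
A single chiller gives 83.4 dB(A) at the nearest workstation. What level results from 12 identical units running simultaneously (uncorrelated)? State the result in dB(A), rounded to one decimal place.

With 12 equal, uncorrelated contributions the intensity is 12× that of one unit, giving a rise of 10·log₁₀ 12.
L_total = 83.4 + 10·log₁₀(12) = 83.4 + 10.792 = 94.19 dB(A).

94.2 dB(A)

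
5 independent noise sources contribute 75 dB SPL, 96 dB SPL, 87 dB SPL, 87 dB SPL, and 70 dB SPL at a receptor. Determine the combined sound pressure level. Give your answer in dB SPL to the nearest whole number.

97 dB SPL

Incoherent sources combine by intensity addition: L_total = 10·log₁₀(Σ 10^(L_i/10)).
Σ 10^(L/10) = 10^(75/10) + 10^(96/10) + 10^(87/10) + 10^(87/10) + 10^(70/10) = 5.025e+09.
L_total = 10·log₁₀(5.025e+09) = 97.01 dB SPL.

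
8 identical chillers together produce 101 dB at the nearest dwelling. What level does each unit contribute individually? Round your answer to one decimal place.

Dividing the total intensity by 8 lowers the level by 10·log₁₀ 8 = 9.031 dB: L₁ = 101 − 9.031.

92.0 dB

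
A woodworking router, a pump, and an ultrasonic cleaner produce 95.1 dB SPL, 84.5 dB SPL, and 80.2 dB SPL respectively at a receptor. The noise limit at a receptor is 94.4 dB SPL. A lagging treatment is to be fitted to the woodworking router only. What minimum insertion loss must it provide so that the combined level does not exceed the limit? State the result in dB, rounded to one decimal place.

Fixed contribution from the other sources: Σ 10^(L/10) = 10^(84.5/10) + 10^(80.2/10) = 3.866e+08 (85.87 dB SPL).
To meet 94.4 dB SPL overall, the treated woodworking router may contribute at most 10^(94.4/10) − 3.866e+08 = 2.368e+09, i.e. 93.74 dB SPL.
So the woodworking router must be reduced from 95.1 to 93.74 dB SPL: IL = 1.36 dB.

1.4 dB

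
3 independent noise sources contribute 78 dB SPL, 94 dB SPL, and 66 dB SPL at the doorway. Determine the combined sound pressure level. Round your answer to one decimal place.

For uncorrelated sources the intensities add, so convert each level to linear form, sum, and take 10·log₁₀ of the total.
Σ 10^(L/10) = 10^(78/10) + 10^(94/10) + 10^(66/10) = 2.579e+09.
L_total = 10·log₁₀(2.579e+09) = 94.11 dB SPL.

94.1 dB SPL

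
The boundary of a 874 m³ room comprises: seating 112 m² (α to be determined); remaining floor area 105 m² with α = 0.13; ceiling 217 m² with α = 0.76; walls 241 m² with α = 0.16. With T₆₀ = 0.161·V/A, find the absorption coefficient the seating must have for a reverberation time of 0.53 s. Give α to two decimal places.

Required total absorption A = 0.161·874/0.53 = 265.50 m².
Absorption from the other surfaces = 105·0.13 + 217·0.76 + 241·0.16 = 217.13 m², so the seating must supply 48.37 m² over 112 m².
α = 48.37/112 = 0.432.

0.43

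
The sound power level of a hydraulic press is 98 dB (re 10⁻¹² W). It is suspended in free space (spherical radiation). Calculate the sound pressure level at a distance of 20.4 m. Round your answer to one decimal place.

60.8 dB

L_p = L_w − 10·log₁₀(4π·r²) with r = 20.4 m.
4π·r² = 5230 m², 10·log₁₀ of that is 37.185 dB.
L_p = 98 − 37.185 = 60.82 dB.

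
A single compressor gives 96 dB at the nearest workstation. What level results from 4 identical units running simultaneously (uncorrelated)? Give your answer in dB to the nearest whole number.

102 dB

With 4 equal, uncorrelated contributions the intensity is 4× that of one unit, giving a rise of 10·log₁₀ 4.
L_total = 96 + 10·log₁₀(4) = 96 + 6.021 = 102.02 dB.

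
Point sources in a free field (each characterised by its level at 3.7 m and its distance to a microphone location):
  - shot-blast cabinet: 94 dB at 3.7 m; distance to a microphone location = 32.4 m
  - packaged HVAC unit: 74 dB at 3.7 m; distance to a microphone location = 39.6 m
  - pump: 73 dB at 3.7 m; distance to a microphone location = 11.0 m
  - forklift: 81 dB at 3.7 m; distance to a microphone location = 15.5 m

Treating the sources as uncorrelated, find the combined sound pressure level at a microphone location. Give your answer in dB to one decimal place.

76.3 dB

Propagate each source to the receiver with L = L_ref − 20·log₁₀(r/r_ref), then add intensities.
shot-blast cabinet: 94 − 20·log₁₀(32.4/3.7) = 94 − 18.85 = 75.15 dB.
packaged HVAC unit: 74 − 20·log₁₀(39.6/3.7) = 74 − 20.59 = 53.41 dB.
pump: 73 − 20·log₁₀(11.0/3.7) = 73 − 9.46 = 63.54 dB.
forklift: 81 − 20·log₁₀(15.5/3.7) = 81 − 12.44 = 68.56 dB.
Σ 10^(L/10) = 4.241e+07 → L_total = 10·log₁₀(4.241e+07) = 76.27 dB.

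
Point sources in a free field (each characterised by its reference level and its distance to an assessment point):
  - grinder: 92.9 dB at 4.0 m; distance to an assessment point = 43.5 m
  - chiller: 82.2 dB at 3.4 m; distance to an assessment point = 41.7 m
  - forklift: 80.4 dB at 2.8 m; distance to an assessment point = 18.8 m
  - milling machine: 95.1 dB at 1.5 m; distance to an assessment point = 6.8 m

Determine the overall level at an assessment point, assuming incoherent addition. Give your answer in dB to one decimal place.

82.5 dB

Apply inverse-square spreading to bring every level to the receiver, then sum 10^(L/10).
grinder: 92.9 − 20·log₁₀(43.5/4.0) = 92.9 − 20.73 = 72.17 dB.
chiller: 82.2 − 20·log₁₀(41.7/3.4) = 82.2 − 21.77 = 60.43 dB.
forklift: 80.4 − 20·log₁₀(18.8/2.8) = 80.4 − 16.54 = 63.86 dB.
milling machine: 95.1 − 20·log₁₀(6.8/1.5) = 95.1 − 13.13 = 81.97 dB.
Σ 10^(L/10) = 1.775e+08 → L_total = 10·log₁₀(1.775e+08) = 82.49 dB.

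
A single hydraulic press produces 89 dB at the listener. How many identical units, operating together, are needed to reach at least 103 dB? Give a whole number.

26

The shortfall is 103 − 89 = 14.0 dB, and N units add 10·log₁₀ N, so need 10·log₁₀ N ≥ 14.0.
N ≥ 10^(14.0/10) = 25.119, so N = 26.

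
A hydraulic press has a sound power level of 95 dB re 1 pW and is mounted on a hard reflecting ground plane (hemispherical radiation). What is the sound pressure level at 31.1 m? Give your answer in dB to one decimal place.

57.2 dB

The power spreads over a hemisphere of area 2π·r², so L_p = L_w − 10·log₁₀(2π·r²).
2π·r² = 6077 m², 10·log₁₀ of that is 37.837 dB.
L_p = 95 − 37.837 = 57.16 dB.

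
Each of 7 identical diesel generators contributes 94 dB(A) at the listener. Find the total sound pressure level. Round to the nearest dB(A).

N identical incoherent sources raise the level by 10·log₁₀ N.
L_total = 94 + 10·log₁₀(7) = 94 + 8.451 = 102.45 dB(A).

102 dB(A)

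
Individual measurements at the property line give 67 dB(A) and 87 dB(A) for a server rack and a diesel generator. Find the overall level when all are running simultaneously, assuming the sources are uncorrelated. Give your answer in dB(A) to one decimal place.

87.0 dB(A)

For uncorrelated sources the intensities add, so convert each level to linear form, sum, and take 10·log₁₀ of the total.
Σ 10^(L/10) = 10^(67/10) + 10^(87/10) = 5.062e+08.
L_total = 10·log₁₀(5.062e+08) = 87.04 dB(A).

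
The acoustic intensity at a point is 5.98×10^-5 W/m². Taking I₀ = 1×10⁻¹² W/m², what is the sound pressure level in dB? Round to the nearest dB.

Dividing by I₀ shifts the exponent by 12: I/I₀ = 5.98×10^7.
L = 10·(0.7767 + 7) = 77.77 dB.

78 dB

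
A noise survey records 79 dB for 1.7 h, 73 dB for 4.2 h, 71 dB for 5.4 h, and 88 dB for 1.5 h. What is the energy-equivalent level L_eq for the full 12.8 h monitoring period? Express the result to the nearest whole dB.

80 dB

L_eq = 10·log₁₀[(1/T)·Σ tᵢ·10^(Lᵢ/10)] with T = 12.8 h.
Σ tᵢ·10^(Lᵢ/10) = 1.7·10^(79/10) + 4.2·10^(73/10) + 5.4·10^(71/10) + 1.5·10^(88/10) = 1.233e+09.
L_eq = 10·log₁₀(1.233e+09/12.8) = 79.84 dB.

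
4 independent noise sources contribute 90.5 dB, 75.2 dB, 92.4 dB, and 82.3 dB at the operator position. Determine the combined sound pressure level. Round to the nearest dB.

Incoherent sources combine by intensity addition: L_total = 10·log₁₀(Σ 10^(L_i/10)).
Σ 10^(L/10) = 10^(90.5/10) + 10^(75.2/10) + 10^(92.4/10) + 10^(82.3/10) = 3.063e+09.
L_total = 10·log₁₀(3.063e+09) = 94.86 dB.

95 dB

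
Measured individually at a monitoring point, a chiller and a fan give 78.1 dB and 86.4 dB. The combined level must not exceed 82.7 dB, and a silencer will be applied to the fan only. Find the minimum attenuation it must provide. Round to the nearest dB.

The untreated sources together contribute 10^(78.1/10) = 6.457e+07, i.e. 78.10 dB.
The limit corresponds to 10^(82.7/10) = 1.862e+08; subtracting the fixed part leaves 1.216e+08 for the fan, i.e. 80.85 dB.
So the fan must be reduced from 86.4 to 80.85 dB: IL = 5.55 dB.

6 dB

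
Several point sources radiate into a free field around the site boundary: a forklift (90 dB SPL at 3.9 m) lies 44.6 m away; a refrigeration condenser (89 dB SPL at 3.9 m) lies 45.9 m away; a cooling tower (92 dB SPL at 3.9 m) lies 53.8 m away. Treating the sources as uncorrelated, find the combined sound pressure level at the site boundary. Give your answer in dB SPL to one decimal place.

73.4 dB SPL

Propagate each source to the receiver with L = L_ref − 20·log₁₀(r/r_ref), then add intensities.
forklift: 90 − 20·log₁₀(44.6/3.9) = 90 − 21.17 = 68.83 dB SPL.
refrigeration condenser: 89 − 20·log₁₀(45.9/3.9) = 89 − 21.41 = 67.59 dB SPL.
cooling tower: 92 − 20·log₁₀(53.8/3.9) = 92 − 22.79 = 69.21 dB SPL.
Σ 10^(L/10) = 2.171e+07 → L_total = 10·log₁₀(2.171e+07) = 73.37 dB SPL.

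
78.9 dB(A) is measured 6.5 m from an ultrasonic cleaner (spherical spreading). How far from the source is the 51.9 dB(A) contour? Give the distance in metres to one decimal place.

145.5 m

For a point source L₁ − L₂ = 20·log₁₀(r₂/r₁), so r₂ = r₁·10^((L₁−L₂)/20).
r₂ = 6.5·10^((78.9−51.9)/20) = 6.5·10^(27.0/20) = 145.52 m.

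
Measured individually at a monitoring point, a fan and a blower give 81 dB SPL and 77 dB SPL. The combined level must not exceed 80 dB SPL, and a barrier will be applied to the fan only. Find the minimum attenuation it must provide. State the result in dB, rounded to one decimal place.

4.0 dB

Everything except the fan sums to 10^(77/10) = 5.012e+07 in linear terms, 77.00 dB SPL.
The limit corresponds to 10^(80/10) = 1.000e+08; subtracting the fixed part leaves 4.988e+07 for the fan, i.e. 76.98 dB SPL.
So the fan must be reduced from 81 to 76.98 dB SPL: IL = 4.02 dB.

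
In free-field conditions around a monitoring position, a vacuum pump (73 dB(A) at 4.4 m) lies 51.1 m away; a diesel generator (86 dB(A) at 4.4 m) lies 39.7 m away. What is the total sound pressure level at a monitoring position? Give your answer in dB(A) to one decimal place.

Apply inverse-square spreading to bring every level to the receiver, then sum 10^(L/10).
vacuum pump: 73 − 20·log₁₀(51.1/4.4) = 73 − 21.30 = 51.70 dB(A).
diesel generator: 86 − 20·log₁₀(39.7/4.4) = 86 − 19.11 = 66.89 dB(A).
Σ 10^(L/10) = 5.038e+06 → L_total = 10·log₁₀(5.038e+06) = 67.02 dB(A).

67.0 dB(A)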